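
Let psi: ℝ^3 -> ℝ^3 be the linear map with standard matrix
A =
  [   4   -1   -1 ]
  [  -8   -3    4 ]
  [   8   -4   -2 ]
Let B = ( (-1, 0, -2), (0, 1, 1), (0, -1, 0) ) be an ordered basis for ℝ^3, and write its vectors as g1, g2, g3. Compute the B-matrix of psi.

With P the matrix whose columns are g1, ..., g3, [psi]_B = P^(-1) A P.
Column by column: psi(g1) = A g1 = (-2, 0, -4); its B-coordinates (2, 0, 0) give column 1.
Continuing for each basis vector yields [psi]_B = [[2, 2, -1], [0, -2, 2], [0, -3, -1]].

[[2, 2, -1], [0, -2, 2], [0, -3, -1]]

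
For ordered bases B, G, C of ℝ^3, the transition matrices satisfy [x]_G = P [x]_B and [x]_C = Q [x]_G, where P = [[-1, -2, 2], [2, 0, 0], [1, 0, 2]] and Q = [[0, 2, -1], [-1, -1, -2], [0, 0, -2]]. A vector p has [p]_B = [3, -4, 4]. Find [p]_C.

[1, -41, -22]

First [p]_G = P [p]_B = [13, 6, 11].
Then [p]_C = Q [p]_G = [1, -41, -22].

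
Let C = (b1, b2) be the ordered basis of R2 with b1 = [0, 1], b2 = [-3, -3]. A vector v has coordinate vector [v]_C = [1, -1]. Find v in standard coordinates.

[3, 4]

The coordinates say v = b1 - b2; adding the scaled basis vectors gives [3, 4].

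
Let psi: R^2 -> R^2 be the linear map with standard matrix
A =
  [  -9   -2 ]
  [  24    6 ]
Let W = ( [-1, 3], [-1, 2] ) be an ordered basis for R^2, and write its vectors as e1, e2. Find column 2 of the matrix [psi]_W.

[-2, -3]

Compute psi(e2) = A e2 = [5, -12] in standard coordinates.
Then write this in W-coordinates: solve for y in y_1 e1 + y_2 e2 = [5, -12].
This gives y = [-2, -3], which is column 2 of [psi]_W.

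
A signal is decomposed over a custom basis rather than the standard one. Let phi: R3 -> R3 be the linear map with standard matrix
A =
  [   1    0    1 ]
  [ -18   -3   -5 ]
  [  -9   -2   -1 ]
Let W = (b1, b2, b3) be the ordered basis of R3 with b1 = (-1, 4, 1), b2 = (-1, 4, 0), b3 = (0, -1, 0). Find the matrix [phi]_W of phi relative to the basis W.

The j-th column of [phi]_W is [phi(bj)]_W.
phi(b1) = A b1 = (0, 1, 0) = 0·b1 + 0·b2 - b3, so column 1 is (0, 0, -1).
Repeating for b2, b3 and assembling the columns gives [[0, 1, 2], [0, 0, -2], [-1, -2, -3]].

[[0, 1, 2], [0, 0, -2], [-1, -2, -3]]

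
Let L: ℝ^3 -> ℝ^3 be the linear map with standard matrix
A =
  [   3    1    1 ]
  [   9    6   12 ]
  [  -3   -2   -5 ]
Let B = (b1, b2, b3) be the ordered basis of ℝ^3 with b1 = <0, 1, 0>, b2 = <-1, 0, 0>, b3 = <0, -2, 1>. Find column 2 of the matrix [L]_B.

Compute L(b2) = A b2 = <-3, -9, 3> in standard coordinates.
Then write this in B-coordinates: solve for y in y_1 b1 + ... + y_3 b3 = <-3, -9, 3>.
This gives y = <-3, 3, 3>, which is column 2 of [L]_B.

<-3, 3, 3>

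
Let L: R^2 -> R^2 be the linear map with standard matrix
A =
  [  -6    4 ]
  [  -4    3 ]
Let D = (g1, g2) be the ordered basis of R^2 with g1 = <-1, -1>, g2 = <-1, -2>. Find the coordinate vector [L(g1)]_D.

<-3, 1>

Column 1 of [L]_D is the D-coordinate vector of L(g1).
In standard coordinates L(g1) = A g1 = <2, 1>.
Converting to D: <2, 1> = -3g1 + g2, so the coordinate vector is <-3, 1>.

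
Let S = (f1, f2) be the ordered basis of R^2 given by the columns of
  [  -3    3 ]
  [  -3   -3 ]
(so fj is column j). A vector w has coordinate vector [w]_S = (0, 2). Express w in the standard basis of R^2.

(6, -6)

The coordinates say w = 0·f1 + 2f2; adding the scaled basis vectors gives (6, -6).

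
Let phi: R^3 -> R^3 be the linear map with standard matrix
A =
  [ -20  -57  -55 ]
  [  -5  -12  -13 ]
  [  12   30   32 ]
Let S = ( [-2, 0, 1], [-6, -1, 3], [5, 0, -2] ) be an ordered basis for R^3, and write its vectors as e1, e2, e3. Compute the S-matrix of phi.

[[1, 3, 3], [3, -3, -1], [1, 0, 2]]

The j-th column of [phi]_S is [phi(ej)]_S.
phi(e1) = A e1 = [-15, -3, 8] = e1 + 3e2 + e3, so column 1 is [1, 3, 1].
Repeating for e2, e3 and assembling the columns gives [[1, 3, 3], [3, -3, -1], [1, 0, 2]].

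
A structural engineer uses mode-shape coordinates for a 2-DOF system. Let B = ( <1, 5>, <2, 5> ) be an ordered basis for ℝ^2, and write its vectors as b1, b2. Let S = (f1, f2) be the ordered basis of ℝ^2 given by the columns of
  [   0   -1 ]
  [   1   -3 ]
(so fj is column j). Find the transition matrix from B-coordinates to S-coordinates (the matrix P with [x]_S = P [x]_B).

[[2, -1], [-1, -2]]

Column j of P is [bj]_S, since P maps B-coordinates to S-coordinates.
Expressing b1 in S: b1 = 2f1 - f2, so column 1 of P is <2, -1>.
Doing the same for each bj gives P = [[2, -1], [-1, -2]].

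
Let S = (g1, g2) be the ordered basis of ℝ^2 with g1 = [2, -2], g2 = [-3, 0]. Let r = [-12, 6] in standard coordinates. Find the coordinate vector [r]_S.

Write r = c_1 g1 + c_2 g2 and solve for the c_i.
System: 2c_1 - 3c_2 = -12, -2c_1 + 0c_2 = 6; solving gives c_1 = -3, c_2 = 2.
Check: -3g1 + 2g2 = [-12, 6].

[-3, 2]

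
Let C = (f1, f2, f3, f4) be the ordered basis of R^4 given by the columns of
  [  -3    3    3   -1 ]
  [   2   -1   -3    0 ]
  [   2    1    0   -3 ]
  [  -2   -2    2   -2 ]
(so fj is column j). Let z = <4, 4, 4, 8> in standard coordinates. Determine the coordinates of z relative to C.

<-4, 0, -4, -4>

[z]_C is the unique c with M c = z, where M has columns f1, ..., f4.
Gaussian elimination on [M | z] yields c = (-4, 0, -4, -4).
Check: -4f1 + 0·f2 - 4f3 - 4f4 = <4, 4, 4, 8>.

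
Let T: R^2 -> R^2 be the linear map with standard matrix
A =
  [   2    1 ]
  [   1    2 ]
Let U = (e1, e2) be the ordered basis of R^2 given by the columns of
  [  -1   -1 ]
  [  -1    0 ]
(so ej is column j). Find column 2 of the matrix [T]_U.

Compute T(e2) = A e2 = (-2, -1) in standard coordinates.
Then write this in U-coordinates: solve for y in y_1 e1 + y_2 e2 = (-2, -1).
This gives y = (1, 1), which is column 2 of [T]_U.

(1, 1)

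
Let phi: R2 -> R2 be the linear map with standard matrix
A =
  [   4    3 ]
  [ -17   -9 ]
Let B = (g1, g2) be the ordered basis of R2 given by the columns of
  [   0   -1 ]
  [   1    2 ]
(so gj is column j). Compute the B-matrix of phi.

Let P have columns g1, g2. Then [phi]_B = P^(-1) A P.
Here det P = 1, so P^(-1) is integer; computing A P first and then P^(-1)(A P) gives [[-3, 3], [-3, -2]].

[[-3, 3], [-3, -2]]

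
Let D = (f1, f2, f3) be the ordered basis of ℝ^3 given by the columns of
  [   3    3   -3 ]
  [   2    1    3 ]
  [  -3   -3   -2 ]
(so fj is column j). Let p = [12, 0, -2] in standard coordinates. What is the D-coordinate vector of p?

[p]_D is the unique c with M c = p, where M has columns f1, ..., f3.
Gaussian elimination on [M | p] yields c = (4, -2, -2).
Check: 4f1 - 2f2 - 2f3 = [12, 0, -2].

[4, -2, -2]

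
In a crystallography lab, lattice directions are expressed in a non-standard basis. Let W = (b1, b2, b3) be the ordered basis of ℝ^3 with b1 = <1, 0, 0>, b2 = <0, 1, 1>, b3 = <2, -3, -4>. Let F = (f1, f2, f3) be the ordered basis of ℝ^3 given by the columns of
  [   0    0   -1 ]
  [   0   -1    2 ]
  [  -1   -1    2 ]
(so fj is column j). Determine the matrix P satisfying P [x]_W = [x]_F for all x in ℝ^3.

Take x = bj: its W-coordinates are the j-th standard unit vector, so P e_j — column j of P — equals [bj]_F.
b1 = 0·f1 - 2f2 - f3, giving column 1 = <0, -2, -1>; repeating for each j gives P = [[0, 0, 1], [-2, -1, -1], [-1, 0, -2]].

[[0, 0, 1], [-2, -1, -1], [-1, 0, -2]]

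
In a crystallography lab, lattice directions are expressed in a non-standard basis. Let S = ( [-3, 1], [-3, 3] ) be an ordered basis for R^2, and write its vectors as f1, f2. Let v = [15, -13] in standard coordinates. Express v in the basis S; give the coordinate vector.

[-1, -4]

[v]_S is the unique c with M c = v, where M has columns f1, f2.
System: -3c_1 - 3c_2 = 15, c_1 + 3c_2 = -13; solving gives c_1 = -1, c_2 = -4.
Check: -f1 - 4f2 = [15, -13].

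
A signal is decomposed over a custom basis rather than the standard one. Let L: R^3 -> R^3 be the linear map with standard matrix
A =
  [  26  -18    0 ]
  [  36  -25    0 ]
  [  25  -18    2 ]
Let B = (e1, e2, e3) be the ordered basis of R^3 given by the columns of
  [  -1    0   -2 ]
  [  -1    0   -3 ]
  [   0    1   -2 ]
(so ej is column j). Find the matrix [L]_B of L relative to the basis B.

[[2, 0, 0], [-1, 2, -2], [3, 0, -1]]

The j-th column of [L]_B is [L(ej)]_B.
L(e1) = A e1 = (-8, -11, -7) = 2e1 - e2 + 3e3, so column 1 is (2, -1, 3).
Repeating for e2, e3 and assembling the columns gives [[2, 0, 0], [-1, 2, -2], [3, 0, -1]].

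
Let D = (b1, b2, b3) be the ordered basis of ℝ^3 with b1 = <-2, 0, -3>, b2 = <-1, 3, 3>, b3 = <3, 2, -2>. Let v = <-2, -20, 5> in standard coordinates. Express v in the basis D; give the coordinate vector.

[v]_D is the unique c with M c = v, where M has columns b1, ..., b3.
Row-reducing the augmented matrix [M | v] gives c = (-3, -4, -4).
Check: -3b1 - 4b2 - 4b3 = <-2, -20, 5>.

<-3, -4, -4>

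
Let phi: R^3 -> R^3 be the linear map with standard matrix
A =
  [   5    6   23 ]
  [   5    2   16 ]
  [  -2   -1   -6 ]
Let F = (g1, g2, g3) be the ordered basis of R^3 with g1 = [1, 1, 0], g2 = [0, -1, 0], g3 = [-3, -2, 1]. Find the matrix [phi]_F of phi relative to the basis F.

Let P have columns g1, ..., g3. Then [phi]_F = P^(-1) A P.
Here det P = -1, so P^(-1) is integer; computing A P first and then P^(-1)(A P) gives [[2, -3, 2], [1, -3, 1], [-3, 1, 2]].

[[2, -3, 2], [1, -3, 1], [-3, 1, 2]]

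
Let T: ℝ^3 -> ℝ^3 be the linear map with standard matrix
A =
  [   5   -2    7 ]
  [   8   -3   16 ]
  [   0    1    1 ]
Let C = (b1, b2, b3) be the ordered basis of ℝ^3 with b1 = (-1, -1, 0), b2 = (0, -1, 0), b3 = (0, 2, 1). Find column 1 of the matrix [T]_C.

(3, 0, -1)

Compute T(b1) = A b1 = (-3, -5, -1) in standard coordinates.
Then write this in C-coordinates: solve for y in y_1 b1 + ... + y_3 b3 = (-3, -5, -1).
This gives y = (3, 0, -1), which is column 1 of [T]_C.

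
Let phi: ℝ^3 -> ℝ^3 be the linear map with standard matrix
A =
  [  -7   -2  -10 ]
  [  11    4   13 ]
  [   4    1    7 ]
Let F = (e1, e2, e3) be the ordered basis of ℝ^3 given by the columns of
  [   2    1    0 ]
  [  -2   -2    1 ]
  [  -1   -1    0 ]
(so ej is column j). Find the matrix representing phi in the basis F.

[[-1, 2, -1], [2, 3, 0], [3, 0, 2]]

With P the matrix whose columns are e1, ..., e3, [phi]_F = P^(-1) A P.
Column by column: phi(e1) = A e1 = <0, 1, -1>; its F-coordinates <-1, 2, 3> give column 1.
Continuing for each basis vector yields [phi]_F = [[-1, 2, -1], [2, 3, 0], [3, 0, 2]].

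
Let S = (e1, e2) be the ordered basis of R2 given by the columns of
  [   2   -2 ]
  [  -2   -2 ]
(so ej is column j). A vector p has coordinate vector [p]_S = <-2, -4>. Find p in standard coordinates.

The coordinates say p = -2e1 - 4e2; adding the scaled basis vectors gives <4, 12>.

<4, 12>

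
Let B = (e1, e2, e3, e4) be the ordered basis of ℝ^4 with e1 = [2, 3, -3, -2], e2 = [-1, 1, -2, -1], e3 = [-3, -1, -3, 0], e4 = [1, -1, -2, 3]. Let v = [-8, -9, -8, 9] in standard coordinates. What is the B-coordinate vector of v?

We seek scalars with c_1 e1 + ... + c_4 e4 = v; equivalently solve M c = v where the columns of M are e1, ..., e4.
Solving this 4x4 system gives c = (-1, -1, 3, 2).
Check: -e1 - e2 + 3e3 + 2e4 = [-8, -9, -8, 9].

[-1, -1, 3, 2]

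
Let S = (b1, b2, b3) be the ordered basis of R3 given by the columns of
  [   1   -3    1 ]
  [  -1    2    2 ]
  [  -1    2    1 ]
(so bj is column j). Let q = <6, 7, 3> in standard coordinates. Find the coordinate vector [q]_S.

We seek scalars with c_1 b1 + ... + c_3 b3 = q; equivalently solve M c = q where the columns of M are b1, ..., b3.
Gaussian elimination on [M | q] yields c = (-1, -1, 4).
Check: -b1 - b2 + 4b3 = <6, 7, 3>.

<-1, -1, 4>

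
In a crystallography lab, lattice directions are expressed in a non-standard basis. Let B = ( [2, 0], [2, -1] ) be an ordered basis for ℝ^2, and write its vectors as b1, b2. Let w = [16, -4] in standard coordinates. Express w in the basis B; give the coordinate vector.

[4, 4]

[w]_B is the unique c with M c = w, where M has columns b1, b2.
System: 2c_1 + 2c_2 = 16, 0c_1 - c_2 = -4; solving gives c_1 = 4, c_2 = 4.
Check: 4b1 + 4b2 = [16, -4].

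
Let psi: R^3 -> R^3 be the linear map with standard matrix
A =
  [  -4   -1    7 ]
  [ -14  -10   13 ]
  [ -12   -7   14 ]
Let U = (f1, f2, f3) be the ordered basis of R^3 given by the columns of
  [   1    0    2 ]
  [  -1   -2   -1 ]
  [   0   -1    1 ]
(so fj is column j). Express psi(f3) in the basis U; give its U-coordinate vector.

(2, 2, -1)

Column 3 of [psi]_U is the U-coordinate vector of psi(f3).
In standard coordinates psi(f3) = A f3 = (0, -5, -3).
Converting to U: (0, -5, -3) = 2f1 + 2f2 - f3, so the coordinate vector is (2, 2, -1).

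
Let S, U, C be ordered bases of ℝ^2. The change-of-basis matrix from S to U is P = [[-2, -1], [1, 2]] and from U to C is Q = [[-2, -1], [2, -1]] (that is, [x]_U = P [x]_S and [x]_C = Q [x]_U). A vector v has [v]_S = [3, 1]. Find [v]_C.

[9, -19]

First [v]_U = P [v]_S = [-7, 5].
Then [v]_C = Q [v]_U = [9, -19].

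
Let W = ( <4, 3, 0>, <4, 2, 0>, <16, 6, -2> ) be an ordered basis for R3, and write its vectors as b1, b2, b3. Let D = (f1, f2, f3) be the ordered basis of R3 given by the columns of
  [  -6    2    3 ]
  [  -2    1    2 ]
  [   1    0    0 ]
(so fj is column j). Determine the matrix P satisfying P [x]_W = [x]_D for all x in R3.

[[0, 0, -2], [-1, 2, 2], [2, 0, 0]]

Column j of P is [bj]_D, since P maps W-coordinates to D-coordinates.
Expressing b1 in D: b1 = 0·f1 - f2 + 2f3, so column 1 of P is <0, -1, 2>.
Doing the same for each bj gives P = [[0, 0, -2], [-1, 2, 2], [2, 0, 0]].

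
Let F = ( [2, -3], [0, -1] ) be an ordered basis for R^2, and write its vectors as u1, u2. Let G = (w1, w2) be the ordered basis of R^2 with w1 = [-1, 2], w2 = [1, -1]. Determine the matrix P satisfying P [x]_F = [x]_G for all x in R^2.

Let M have columns uj and N have columns wj. Then for every x, N [x]_G = x = M [x]_F, so P = N^(-1) M.
Since det N = -1, N^(-1) has integer entries; multiplying gives P = [[-1, -1], [1, -1]].

[[-1, -1], [1, -1]]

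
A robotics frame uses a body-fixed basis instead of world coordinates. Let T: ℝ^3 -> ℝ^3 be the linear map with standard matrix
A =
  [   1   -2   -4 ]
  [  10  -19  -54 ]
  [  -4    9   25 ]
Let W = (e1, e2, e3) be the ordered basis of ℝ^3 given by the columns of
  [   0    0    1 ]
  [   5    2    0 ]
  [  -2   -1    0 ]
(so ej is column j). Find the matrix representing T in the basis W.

With P the matrix whose columns are e1, ..., e3, [T]_W = P^(-1) A P.
Column by column: T(e1) = A e1 = <-2, 13, -5>; its W-coordinates <3, -1, -2> give column 1.
Continuing for each basis vector yields [T]_W = [[3, 2, 2], [-1, 3, 0], [-2, 0, 1]].

[[3, 2, 2], [-1, 3, 0], [-2, 0, 1]]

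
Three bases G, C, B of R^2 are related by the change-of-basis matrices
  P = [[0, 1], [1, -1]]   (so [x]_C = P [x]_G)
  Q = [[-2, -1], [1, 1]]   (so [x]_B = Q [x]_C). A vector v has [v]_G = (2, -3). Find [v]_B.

Apply P to get C-coordinates (-3, 5), then Q to get B-coordinates.
The result is [v]_B = (1, 2).

(1, 2)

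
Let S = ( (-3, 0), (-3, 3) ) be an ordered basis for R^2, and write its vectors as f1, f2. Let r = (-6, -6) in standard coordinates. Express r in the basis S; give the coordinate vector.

(4, -2)

Write r = c_1 f1 + c_2 f2 and solve for the c_i.
System: -3c_1 - 3c_2 = -6, 0c_1 + 3c_2 = -6; solving gives c_1 = 4, c_2 = -2.
Check: 4f1 - 2f2 = (-6, -6).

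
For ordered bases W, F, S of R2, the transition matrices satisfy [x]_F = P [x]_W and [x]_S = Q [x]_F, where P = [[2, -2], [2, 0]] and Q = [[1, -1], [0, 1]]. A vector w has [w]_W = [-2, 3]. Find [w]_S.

[-6, -4]

First [w]_F = P [w]_W = [-10, -4].
Then [w]_S = Q [w]_F = [-6, -4].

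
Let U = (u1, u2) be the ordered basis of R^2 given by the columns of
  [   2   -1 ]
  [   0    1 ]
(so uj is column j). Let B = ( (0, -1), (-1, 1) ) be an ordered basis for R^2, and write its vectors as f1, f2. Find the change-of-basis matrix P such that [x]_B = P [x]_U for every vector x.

[[-2, 0], [-2, 1]]

Column j of P is [uj]_B, since P maps U-coordinates to B-coordinates.
Expressing u1 in B: u1 = -2f1 - 2f2, so column 1 of P is (-2, -2).
Doing the same for each uj gives P = [[-2, 0], [-2, 1]].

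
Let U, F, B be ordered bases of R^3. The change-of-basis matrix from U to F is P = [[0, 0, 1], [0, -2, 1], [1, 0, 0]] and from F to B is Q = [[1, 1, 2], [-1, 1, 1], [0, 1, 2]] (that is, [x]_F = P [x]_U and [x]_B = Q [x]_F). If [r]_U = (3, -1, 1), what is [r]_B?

Composing the changes, [r]_B = Q P [r]_U.
Q P = [[2, -2, 2], [1, -2, 0], [2, -2, 1]]; applying this to (3, -1, 1) gives (10, 5, 9).

(10, 5, 9)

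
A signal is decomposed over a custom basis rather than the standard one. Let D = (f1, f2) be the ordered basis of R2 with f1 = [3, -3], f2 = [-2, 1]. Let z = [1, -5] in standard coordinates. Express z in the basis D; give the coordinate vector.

Write z = c_1 f1 + c_2 f2 and solve for the c_i.
System: 3c_1 - 2c_2 = 1, -3c_1 + c_2 = -5; solving gives c_1 = 3, c_2 = 4.
Check: 3f1 + 4f2 = [1, -5].

[3, 4]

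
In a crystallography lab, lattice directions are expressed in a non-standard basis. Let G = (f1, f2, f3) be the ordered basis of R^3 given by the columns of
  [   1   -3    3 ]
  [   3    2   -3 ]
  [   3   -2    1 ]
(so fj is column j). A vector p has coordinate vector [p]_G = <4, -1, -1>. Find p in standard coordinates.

By definition p = 4f1 - f2 - f3.
Summing componentwise gives <4, 13, 13>.

<4, 13, 13>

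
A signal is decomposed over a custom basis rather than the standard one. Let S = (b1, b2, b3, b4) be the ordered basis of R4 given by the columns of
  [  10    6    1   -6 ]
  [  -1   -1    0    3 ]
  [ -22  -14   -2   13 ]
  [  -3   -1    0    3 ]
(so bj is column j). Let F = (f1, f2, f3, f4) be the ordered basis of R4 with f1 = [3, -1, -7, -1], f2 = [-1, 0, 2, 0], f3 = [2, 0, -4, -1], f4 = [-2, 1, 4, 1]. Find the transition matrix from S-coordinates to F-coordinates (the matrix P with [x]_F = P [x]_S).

[[2, 2, 0, -1], [-2, -2, -1, -1], [2, 0, 0, 0], [1, 1, 0, 2]]

Let M have columns bj and N have columns fj. Then for every x, N [x]_F = x = M [x]_S, so P = N^(-1) M.
Since det N = 1, N^(-1) has integer entries; multiplying gives P = [[2, 2, 0, -1], [-2, -2, -1, -1], [2, 0, 0, 0], [1, 1, 0, 2]].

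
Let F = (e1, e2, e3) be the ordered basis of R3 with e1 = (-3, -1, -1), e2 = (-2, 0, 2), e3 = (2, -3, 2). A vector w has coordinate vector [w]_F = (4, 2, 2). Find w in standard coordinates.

w = M [w]_F, where M has columns e1, ..., e3.
Carrying out the matrix-vector product, w = (-12, -10, 4).

(-12, -10, 4)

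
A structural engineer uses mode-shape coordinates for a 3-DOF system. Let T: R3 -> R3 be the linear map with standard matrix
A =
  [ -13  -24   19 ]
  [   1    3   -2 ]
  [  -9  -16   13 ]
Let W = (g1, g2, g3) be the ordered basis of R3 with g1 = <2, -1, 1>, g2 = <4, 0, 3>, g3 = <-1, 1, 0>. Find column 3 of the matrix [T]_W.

<-1, -2, 1>

Compute T(g3) = A g3 = <-11, 2, -7> in standard coordinates.
Then write this in W-coordinates: solve for y in y_1 g1 + ... + y_3 g3 = <-11, 2, -7>.
This gives y = <-1, -2, 1>, which is column 3 of [T]_W.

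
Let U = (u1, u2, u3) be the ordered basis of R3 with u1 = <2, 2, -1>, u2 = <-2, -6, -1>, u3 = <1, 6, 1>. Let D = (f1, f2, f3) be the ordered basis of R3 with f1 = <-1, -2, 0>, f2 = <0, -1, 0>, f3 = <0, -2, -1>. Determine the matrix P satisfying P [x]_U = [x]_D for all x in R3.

[[-2, 2, -1], [0, 0, -2], [1, 1, -1]]

Take x = uj: its U-coordinates are the j-th standard unit vector, so P e_j — column j of P — equals [uj]_D.
u1 = -2f1 + 0·f2 + f3, giving column 1 = <-2, 0, 1>; repeating for each j gives P = [[-2, 2, -1], [0, 0, -2], [1, 1, -1]].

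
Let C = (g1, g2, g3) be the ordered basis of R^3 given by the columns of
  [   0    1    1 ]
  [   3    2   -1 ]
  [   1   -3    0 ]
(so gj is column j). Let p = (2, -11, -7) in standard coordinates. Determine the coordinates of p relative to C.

(-4, 1, 1)

[p]_C is the unique c with M c = p, where M has columns g1, ..., g3.
Row-reducing the augmented matrix [M | p] gives c = (-4, 1, 1).
Check: -4g1 + g2 + g3 = (2, -11, -7).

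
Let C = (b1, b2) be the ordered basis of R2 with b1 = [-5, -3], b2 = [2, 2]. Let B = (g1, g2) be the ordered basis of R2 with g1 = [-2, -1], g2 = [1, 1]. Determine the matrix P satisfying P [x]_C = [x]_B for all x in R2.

[[2, 0], [-1, 2]]

Take x = bj: its C-coordinates are the j-th standard unit vector, so P e_j — column j of P — equals [bj]_B.
b1 = 2g1 - g2, giving column 1 = [2, -1]; repeating for each j gives P = [[2, 0], [-1, 2]].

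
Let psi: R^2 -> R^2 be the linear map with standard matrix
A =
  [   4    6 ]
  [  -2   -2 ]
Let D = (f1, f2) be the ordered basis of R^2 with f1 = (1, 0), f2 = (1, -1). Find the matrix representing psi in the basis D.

[[2, -2], [2, 0]]

The j-th column of [psi]_D is [psi(fj)]_D.
psi(f1) = A f1 = (4, -2) = 2f1 + 2f2, so column 1 is (2, 2).
Repeating for f2 and assembling the columns gives [[2, -2], [2, 0]].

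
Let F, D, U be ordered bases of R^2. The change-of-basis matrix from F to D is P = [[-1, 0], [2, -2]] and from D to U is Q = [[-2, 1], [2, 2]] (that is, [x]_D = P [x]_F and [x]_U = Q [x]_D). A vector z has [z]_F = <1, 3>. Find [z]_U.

<-2, -10>

First [z]_D = P [z]_F = <-1, -4>.
Then [z]_U = Q [z]_D = <-2, -10>.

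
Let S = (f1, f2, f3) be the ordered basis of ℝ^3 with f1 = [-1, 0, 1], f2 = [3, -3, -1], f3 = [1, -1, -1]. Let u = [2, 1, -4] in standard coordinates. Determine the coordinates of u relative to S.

[-3, -1, 2]

Write u = c_1 f1 + ... + c_3 f3 and solve for the c_i.
Solving this 3x3 system gives c = (-3, -1, 2).
Check: -3f1 - f2 + 2f3 = [2, 1, -4].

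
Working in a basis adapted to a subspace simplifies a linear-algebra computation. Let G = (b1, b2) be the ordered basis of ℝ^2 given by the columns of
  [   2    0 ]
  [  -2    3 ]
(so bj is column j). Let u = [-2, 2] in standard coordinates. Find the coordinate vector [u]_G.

[-1, 0]

[u]_G is the unique c with M c = u, where M has columns b1, b2.
System: 2c_1 + 0c_2 = -2, -2c_1 + 3c_2 = 2; solving gives c_1 = -1, c_2 = 0.
Check: -b1 + 0·b2 = [-2, 2].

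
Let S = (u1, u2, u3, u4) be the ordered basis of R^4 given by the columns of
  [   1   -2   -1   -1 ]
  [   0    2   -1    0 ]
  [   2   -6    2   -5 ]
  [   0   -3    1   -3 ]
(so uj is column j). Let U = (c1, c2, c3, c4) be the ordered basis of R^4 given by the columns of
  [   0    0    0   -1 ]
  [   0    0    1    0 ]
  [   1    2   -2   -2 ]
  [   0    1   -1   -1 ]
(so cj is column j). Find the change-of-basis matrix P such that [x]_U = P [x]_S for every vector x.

[[2, 0, 0, 1], [-1, 1, 1, -2], [0, 2, -1, 0], [-1, 2, 1, 1]]

Take x = uj: its S-coordinates are the j-th standard unit vector, so P e_j — column j of P — equals [uj]_U.
u1 = 2c1 - c2 + 0·c3 - c4, giving column 1 = [2, -1, 0, -1]; repeating for each j gives P = [[2, 0, 0, 1], [-1, 1, 1, -2], [0, 2, -1, 0], [-1, 2, 1, 1]].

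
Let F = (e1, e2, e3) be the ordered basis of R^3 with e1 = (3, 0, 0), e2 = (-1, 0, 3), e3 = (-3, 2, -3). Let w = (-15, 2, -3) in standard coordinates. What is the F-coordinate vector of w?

(-4, 0, 1)

We seek scalars with c_1 e1 + ... + c_3 e3 = w; equivalently solve M c = w where the columns of M are e1, ..., e3.
Solving this 3x3 system gives c = (-4, 0, 1).
Check: -4e1 + 0·e2 + e3 = (-15, 2, -3).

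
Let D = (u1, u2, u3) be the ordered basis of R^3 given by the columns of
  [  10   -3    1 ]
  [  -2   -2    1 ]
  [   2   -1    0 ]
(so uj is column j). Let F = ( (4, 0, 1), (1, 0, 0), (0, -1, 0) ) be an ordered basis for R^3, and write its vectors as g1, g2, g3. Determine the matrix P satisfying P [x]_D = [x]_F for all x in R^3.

[[2, -1, 0], [2, 1, 1], [2, 2, -1]]

Take x = uj: its D-coordinates are the j-th standard unit vector, so P e_j — column j of P — equals [uj]_F.
u1 = 2g1 + 2g2 + 2g3, giving column 1 = (2, 2, 2); repeating for each j gives P = [[2, -1, 0], [2, 1, 1], [2, 2, -1]].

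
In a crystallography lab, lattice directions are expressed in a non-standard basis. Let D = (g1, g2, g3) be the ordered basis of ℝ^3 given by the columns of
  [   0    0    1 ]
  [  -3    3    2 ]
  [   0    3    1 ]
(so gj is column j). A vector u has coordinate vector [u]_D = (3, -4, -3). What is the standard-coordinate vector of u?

(-3, -27, -15)

The coordinates say u = 3g1 - 4g2 - 3g3; adding the scaled basis vectors gives (-3, -27, -15).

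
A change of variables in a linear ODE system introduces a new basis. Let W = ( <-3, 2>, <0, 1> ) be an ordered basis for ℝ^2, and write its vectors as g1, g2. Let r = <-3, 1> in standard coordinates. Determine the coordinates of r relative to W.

<1, -1>

Write r = c_1 g1 + c_2 g2 and solve for the c_i.
System: -3c_1 + 0c_2 = -3, 2c_1 + c_2 = 1; solving gives c_1 = 1, c_2 = -1.
Check: g1 - g2 = <-3, 1>.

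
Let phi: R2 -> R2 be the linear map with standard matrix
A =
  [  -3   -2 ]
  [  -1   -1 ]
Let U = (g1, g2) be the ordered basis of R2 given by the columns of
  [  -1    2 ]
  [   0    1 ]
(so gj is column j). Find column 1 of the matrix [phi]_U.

(-1, 1)

Column 1 of [phi]_U is the U-coordinate vector of phi(g1).
In standard coordinates phi(g1) = A g1 = (3, 1).
Converting to U: (3, 1) = -g1 + g2, so the coordinate vector is (-1, 1).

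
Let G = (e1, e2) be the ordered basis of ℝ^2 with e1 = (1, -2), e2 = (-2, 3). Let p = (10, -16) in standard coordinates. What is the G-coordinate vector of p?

[p]_G is the unique c with M c = p, where M has columns e1, e2.
System: c_1 - 2c_2 = 10, -2c_1 + 3c_2 = -16; solving gives c_1 = 2, c_2 = -4.
Check: 2e1 - 4e2 = (10, -16).

(2, -4)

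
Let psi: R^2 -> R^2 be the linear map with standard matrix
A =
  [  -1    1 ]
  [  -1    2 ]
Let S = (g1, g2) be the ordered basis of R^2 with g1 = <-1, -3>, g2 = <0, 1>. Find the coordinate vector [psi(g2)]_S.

Column 2 of [psi]_S is the S-coordinate vector of psi(g2).
In standard coordinates psi(g2) = A g2 = <1, 2>.
Converting to S: <1, 2> = -g1 - g2, so the coordinate vector is <-1, -1>.

<-1, -1>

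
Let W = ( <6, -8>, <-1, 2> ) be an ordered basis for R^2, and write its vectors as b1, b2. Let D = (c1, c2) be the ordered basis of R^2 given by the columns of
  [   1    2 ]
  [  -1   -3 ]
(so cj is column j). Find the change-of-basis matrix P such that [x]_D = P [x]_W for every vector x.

[[2, 1], [2, -1]]

Take x = bj: its W-coordinates are the j-th standard unit vector, so P e_j — column j of P — equals [bj]_D.
b1 = 2c1 + 2c2, giving column 1 = <2, 2>; repeating for each j gives P = [[2, 1], [2, -1]].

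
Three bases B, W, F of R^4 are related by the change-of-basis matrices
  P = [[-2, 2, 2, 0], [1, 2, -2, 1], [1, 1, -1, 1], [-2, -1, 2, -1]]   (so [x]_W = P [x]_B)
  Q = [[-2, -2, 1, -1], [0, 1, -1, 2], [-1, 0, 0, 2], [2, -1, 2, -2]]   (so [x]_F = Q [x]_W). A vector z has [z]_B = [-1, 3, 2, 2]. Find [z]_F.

[-29, 3, -10, 23]

First [z]_W = P [z]_B = [12, 3, 2, 1].
Then [z]_F = Q [z]_W = [-29, 3, -10, 23].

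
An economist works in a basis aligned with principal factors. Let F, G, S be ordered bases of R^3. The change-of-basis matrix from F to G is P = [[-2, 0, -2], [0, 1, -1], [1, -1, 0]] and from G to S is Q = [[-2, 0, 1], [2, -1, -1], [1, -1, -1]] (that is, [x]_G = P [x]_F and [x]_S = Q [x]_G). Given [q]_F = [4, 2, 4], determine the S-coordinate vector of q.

First [q]_G = P [q]_F = [-16, -2, 2].
Then [q]_S = Q [q]_G = [34, -32, -16].

[34, -32, -16]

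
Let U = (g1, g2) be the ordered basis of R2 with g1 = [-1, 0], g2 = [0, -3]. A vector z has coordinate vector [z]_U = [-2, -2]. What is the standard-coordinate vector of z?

The coordinates say z = -2g1 - 2g2; adding the scaled basis vectors gives [2, 6].

[2, 6]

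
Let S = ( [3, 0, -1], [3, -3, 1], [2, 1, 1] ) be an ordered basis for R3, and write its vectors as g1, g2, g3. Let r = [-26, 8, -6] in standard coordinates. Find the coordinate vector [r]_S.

Write r = c_1 g1 + ... + c_3 g3 and solve for the c_i.
Solving this 3x3 system gives c = (-2, -4, -4).
Check: -2g1 - 4g2 - 4g3 = [-26, 8, -6].

[-2, -4, -4]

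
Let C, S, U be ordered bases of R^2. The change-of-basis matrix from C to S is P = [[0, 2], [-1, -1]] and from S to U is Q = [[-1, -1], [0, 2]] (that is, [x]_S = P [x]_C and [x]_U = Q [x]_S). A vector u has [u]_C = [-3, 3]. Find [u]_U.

Composing the changes, [u]_U = Q P [u]_C.
Q P = [[1, -1], [-2, -2]]; applying this to [-3, 3] gives [-6, 0].

[-6, 0]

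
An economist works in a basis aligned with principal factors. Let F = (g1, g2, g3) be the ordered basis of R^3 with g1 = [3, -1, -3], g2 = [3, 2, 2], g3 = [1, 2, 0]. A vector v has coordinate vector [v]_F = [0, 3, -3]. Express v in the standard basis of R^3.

[6, 0, 6]

By definition v = 0·g1 + 3g2 - 3g3.
Summing componentwise gives [6, 0, 6].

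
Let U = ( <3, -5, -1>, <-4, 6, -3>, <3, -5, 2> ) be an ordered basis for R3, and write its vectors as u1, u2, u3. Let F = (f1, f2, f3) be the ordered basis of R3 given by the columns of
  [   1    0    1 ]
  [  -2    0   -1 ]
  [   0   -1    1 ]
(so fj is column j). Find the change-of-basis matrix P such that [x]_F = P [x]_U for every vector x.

[[2, -2, 2], [2, 1, -1], [1, -2, 1]]

Let M have columns uj and N have columns fj. Then for every x, N [x]_F = x = M [x]_U, so P = N^(-1) M.
Since det N = 1, N^(-1) has integer entries; multiplying gives P = [[2, -2, 2], [2, 1, -1], [1, -2, 1]].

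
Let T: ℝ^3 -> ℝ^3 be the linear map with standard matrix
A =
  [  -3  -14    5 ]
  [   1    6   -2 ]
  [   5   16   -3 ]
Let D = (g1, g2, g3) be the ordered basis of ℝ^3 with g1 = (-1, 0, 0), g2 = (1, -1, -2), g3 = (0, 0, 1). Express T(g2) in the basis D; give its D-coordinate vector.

Compute T(g2) = A g2 = (1, -1, -5) in standard coordinates.
Then write this in D-coordinates: solve for y in y_1 g1 + ... + y_3 g3 = (1, -1, -5).
This gives y = (0, 1, -3), which is column 2 of [T]_D.

(0, 1, -3)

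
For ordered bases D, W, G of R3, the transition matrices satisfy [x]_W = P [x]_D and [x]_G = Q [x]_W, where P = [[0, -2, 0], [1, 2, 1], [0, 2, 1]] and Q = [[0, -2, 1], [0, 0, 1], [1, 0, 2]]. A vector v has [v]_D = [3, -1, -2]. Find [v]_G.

Composing the changes, [v]_G = Q P [v]_D.
Q P = [[-2, -2, -1], [0, 2, 1], [0, 2, 2]]; applying this to [3, -1, -2] gives [-2, -4, -6].

[-2, -4, -6]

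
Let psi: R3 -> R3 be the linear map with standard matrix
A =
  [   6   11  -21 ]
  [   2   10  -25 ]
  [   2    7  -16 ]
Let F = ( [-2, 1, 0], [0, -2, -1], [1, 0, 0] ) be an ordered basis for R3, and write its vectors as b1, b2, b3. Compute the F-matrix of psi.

[[0, 1, -2], [-3, -2, -2], [-1, 1, 2]]

The j-th column of [psi]_F is [psi(bj)]_F.
psi(b1) = A b1 = [-1, 6, 3] = 0·b1 - 3b2 - b3, so column 1 is [0, -3, -1].
Repeating for b2, b3 and assembling the columns gives [[0, 1, -2], [-3, -2, -2], [-1, 1, 2]].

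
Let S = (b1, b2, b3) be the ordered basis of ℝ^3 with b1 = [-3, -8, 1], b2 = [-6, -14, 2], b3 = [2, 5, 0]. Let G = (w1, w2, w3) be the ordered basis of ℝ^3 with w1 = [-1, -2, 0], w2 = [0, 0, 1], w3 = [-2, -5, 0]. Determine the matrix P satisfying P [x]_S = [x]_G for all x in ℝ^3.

Take x = bj: its S-coordinates are the j-th standard unit vector, so P e_j — column j of P — equals [bj]_G.
b1 = -w1 + w2 + 2w3, giving column 1 = [-1, 1, 2]; repeating for each j gives P = [[-1, 2, 0], [1, 2, 0], [2, 2, -1]].

[[-1, 2, 0], [1, 2, 0], [2, 2, -1]]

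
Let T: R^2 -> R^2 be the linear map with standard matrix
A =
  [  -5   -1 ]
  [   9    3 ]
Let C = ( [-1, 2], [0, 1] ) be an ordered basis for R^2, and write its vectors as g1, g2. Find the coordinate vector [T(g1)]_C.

Compute T(g1) = A g1 = [3, -3] in standard coordinates.
Then write this in C-coordinates: solve for y in y_1 g1 + y_2 g2 = [3, -3].
This gives y = [-3, 3], which is column 1 of [T]_C.

[-3, 3]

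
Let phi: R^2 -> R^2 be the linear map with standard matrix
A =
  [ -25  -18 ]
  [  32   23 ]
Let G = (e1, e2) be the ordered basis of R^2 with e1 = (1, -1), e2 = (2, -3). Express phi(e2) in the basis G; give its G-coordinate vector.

Compute phi(e2) = A e2 = (4, -5) in standard coordinates.
Then write this in G-coordinates: solve for y in y_1 e1 + y_2 e2 = (4, -5).
This gives y = (2, 1), which is column 2 of [phi]_G.

(2, 1)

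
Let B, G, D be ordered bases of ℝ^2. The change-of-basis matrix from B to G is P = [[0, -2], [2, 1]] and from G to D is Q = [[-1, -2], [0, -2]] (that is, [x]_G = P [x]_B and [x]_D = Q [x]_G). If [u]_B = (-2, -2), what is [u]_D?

(8, 12)

First [u]_G = P [u]_B = (4, -6).
Then [u]_D = Q [u]_G = (8, 12).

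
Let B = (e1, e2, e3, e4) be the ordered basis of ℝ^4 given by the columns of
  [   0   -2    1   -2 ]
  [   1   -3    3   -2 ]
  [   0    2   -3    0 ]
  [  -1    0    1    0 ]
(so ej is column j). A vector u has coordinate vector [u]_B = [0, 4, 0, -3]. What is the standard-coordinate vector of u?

[-2, -6, 8, 0]

u = M [u]_B, where M has columns e1, ..., e4.
Carrying out the matrix-vector product, u = [-2, -6, 8, 0].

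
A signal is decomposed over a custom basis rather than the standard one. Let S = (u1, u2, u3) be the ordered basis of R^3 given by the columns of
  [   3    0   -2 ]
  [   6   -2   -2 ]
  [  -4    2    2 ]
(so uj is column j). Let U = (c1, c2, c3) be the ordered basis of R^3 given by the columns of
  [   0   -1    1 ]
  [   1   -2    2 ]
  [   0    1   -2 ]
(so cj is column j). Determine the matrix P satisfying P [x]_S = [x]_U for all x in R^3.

[[0, -2, 2], [-2, -2, 2], [1, -2, 0]]

Take x = uj: its S-coordinates are the j-th standard unit vector, so P e_j — column j of P — equals [uj]_U.
u1 = 0·c1 - 2c2 + c3, giving column 1 = <0, -2, 1>; repeating for each j gives P = [[0, -2, 2], [-2, -2, 2], [1, -2, 0]].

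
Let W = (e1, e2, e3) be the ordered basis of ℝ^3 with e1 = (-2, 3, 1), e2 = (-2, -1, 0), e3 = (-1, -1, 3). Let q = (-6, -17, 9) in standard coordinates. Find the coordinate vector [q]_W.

(-3, 4, 4)

Write q = c_1 e1 + ... + c_3 e3 and solve for the c_i.
Gaussian elimination on [M | q] yields c = (-3, 4, 4).
Check: -3e1 + 4e2 + 4e3 = (-6, -17, 9).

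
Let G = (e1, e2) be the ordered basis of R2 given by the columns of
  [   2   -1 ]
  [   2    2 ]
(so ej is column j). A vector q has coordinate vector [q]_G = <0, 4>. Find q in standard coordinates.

The coordinates say q = 0·e1 + 4e2; adding the scaled basis vectors gives <-4, 8>.

<-4, 8>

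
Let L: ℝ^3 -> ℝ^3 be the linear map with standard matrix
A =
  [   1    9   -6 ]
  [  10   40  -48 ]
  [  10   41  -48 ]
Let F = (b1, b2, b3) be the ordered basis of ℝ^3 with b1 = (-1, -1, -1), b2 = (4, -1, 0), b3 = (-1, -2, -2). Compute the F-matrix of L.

[[-3, 1, 2], [-1, -1, -2], [3, 0, -3]]

Let P have columns b1, ..., b3. Then [L]_F = P^(-1) A P.
Here det P = -1, so P^(-1) is integer; computing A P first and then P^(-1)(A P) gives [[-3, 1, 2], [-1, -1, -2], [3, 0, -3]].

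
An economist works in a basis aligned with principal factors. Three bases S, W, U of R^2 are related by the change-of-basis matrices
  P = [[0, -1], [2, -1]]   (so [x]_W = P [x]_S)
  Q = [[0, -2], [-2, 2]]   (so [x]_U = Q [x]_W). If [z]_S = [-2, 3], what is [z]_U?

Composing the changes, [z]_U = Q P [z]_S.
Q P = [[-4, 2], [4, 0]]; applying this to [-2, 3] gives [14, -8].

[14, -8]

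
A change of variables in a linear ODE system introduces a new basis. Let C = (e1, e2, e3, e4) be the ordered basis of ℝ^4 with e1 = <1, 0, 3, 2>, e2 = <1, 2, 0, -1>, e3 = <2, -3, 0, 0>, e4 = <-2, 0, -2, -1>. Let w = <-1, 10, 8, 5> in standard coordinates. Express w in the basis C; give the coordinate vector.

Write w = c_1 e1 + ... + c_4 e4 and solve for the c_i.
Solving this 4x4 system gives c = (0, -1, -4, -4).
Check: 0·e1 - e2 - 4e3 - 4e4 = <-1, 10, 8, 5>.

<0, -1, -4, -4>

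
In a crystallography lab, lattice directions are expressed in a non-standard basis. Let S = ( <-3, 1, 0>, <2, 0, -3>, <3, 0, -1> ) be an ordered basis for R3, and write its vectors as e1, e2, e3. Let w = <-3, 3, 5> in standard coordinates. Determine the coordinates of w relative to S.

<3, -3, 4>

We seek scalars with c_1 e1 + ... + c_3 e3 = w; equivalently solve M c = w where the columns of M are e1, ..., e3.
Gaussian elimination on [M | w] yields c = (3, -3, 4).
Check: 3e1 - 3e2 + 4e3 = <-3, 3, 5>.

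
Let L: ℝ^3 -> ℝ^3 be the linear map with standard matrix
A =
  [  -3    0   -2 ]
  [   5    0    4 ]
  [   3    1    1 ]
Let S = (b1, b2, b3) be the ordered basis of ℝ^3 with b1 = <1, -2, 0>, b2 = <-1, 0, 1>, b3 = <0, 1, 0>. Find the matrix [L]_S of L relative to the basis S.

[[-2, -1, 1], [1, -2, 1], [1, -3, 2]]

Let P have columns b1, ..., b3. Then [L]_S = P^(-1) A P.
Here det P = -1, so P^(-1) is integer; computing A P first and then P^(-1)(A P) gives [[-2, -1, 1], [1, -2, 1], [1, -3, 2]].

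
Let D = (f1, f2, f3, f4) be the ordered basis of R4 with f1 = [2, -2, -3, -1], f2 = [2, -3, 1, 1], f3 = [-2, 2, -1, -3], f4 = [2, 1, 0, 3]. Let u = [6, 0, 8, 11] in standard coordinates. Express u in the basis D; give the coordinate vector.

[-2, 3, 1, 3]

We seek scalars with c_1 f1 + ... + c_4 f4 = u; equivalently solve M c = u where the columns of M are f1, ..., f4.
Gaussian elimination on [M | u] yields c = (-2, 3, 1, 3).
Check: -2f1 + 3f2 + f3 + 3f4 = [6, 0, 8, 11].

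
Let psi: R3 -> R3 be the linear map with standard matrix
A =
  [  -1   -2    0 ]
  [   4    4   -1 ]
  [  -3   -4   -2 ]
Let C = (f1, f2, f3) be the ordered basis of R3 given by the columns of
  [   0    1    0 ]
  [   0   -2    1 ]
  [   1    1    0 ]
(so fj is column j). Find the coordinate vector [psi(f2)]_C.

Compute psi(f2) = A f2 = [3, -5, 3] in standard coordinates.
Then write this in C-coordinates: solve for y in y_1 f1 + ... + y_3 f3 = [3, -5, 3].
This gives y = [0, 3, 1], which is column 2 of [psi]_C.

[0, 3, 1]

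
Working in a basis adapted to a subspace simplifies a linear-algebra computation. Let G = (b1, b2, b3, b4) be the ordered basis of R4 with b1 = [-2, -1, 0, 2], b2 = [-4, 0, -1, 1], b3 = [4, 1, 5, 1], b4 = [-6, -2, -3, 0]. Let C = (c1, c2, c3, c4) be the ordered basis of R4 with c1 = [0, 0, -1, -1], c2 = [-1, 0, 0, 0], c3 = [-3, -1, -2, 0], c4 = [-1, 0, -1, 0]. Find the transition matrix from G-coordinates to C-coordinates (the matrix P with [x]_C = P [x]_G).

[[-2, -1, -1, 0], [-1, 2, 1, 1], [1, 0, -1, 2], [0, 2, -2, -1]]

Take x = bj: its G-coordinates are the j-th standard unit vector, so P e_j — column j of P — equals [bj]_C.
b1 = -2c1 - c2 + c3 + 0·c4, giving column 1 = [-2, -1, 1, 0]; repeating for each j gives P = [[-2, -1, -1, 0], [-1, 2, 1, 1], [1, 0, -1, 2], [0, 2, -2, -1]].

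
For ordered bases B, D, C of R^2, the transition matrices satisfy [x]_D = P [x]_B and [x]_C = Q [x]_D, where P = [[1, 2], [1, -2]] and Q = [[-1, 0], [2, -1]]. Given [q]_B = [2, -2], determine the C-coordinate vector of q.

Apply P to get D-coordinates [-2, 6], then Q to get C-coordinates.
The result is [q]_C = [2, -10].

[2, -10]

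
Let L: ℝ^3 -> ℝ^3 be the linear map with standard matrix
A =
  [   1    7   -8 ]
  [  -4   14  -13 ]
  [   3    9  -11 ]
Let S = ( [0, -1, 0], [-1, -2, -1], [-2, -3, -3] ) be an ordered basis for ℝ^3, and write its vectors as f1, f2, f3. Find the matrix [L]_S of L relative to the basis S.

[[2, 0, -2], [3, 1, -3], [2, 3, 1]]

The j-th column of [L]_S is [L(fj)]_S.
L(f1) = A f1 = [-7, -14, -9] = 2f1 + 3f2 + 2f3, so column 1 is [2, 3, 2].
Repeating for f2, f3 and assembling the columns gives [[2, 0, -2], [3, 1, -3], [2, 3, 1]].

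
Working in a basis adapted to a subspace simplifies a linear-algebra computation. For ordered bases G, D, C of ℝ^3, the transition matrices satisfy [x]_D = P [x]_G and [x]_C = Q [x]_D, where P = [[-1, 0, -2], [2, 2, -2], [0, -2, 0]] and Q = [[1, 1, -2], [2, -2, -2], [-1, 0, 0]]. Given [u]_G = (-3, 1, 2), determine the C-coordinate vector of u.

Apply P to get D-coordinates (-1, -8, -2), then Q to get C-coordinates.
The result is [u]_C = (-5, 18, 1).

(-5, 18, 1)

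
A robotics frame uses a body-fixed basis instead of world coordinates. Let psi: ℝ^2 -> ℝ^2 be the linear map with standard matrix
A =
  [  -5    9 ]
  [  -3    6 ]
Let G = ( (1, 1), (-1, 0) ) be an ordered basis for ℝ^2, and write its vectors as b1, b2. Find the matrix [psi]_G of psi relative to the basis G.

[[3, 3], [-1, -2]]

Let P have columns b1, b2. Then [psi]_G = P^(-1) A P.
Here det P = 1, so P^(-1) is integer; computing A P first and then P^(-1)(A P) gives [[3, 3], [-1, -2]].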